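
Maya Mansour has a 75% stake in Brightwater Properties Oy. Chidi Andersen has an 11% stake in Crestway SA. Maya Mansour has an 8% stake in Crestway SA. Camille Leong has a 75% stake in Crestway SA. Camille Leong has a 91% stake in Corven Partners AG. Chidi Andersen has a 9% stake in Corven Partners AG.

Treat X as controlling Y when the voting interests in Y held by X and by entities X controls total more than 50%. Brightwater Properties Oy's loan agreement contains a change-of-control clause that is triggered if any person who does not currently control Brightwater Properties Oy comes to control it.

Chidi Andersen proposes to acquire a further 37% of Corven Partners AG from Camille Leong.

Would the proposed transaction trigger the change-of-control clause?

No

The purchase adds only to Chidi's holdings (Camille's stake shrinks), so Chidi is the only person who could newly come to control Brightwater.
Chidi's largest direct stake is 11% in Crestway, which does not meet the threshold, so Chidi controls no company.
Neither Chidi nor any entity Chidi controls holds any voting interest in Brightwater.
So before the transaction, Chidi does not control Brightwater.
After the purchase, Chidi's direct stake in Corven rises to 9% + 37% = 46%, and Camille's stake falls to 54%.
Chidi's side now holds 46% of Corven, not > 50%, so Chidi still does not control Corven.
After the transaction, neither Chidi nor any entity Chidi controls holds a voting interest in Brightwater, so Chidi still does not control it.
No new person acquires control, so the clause is not triggered.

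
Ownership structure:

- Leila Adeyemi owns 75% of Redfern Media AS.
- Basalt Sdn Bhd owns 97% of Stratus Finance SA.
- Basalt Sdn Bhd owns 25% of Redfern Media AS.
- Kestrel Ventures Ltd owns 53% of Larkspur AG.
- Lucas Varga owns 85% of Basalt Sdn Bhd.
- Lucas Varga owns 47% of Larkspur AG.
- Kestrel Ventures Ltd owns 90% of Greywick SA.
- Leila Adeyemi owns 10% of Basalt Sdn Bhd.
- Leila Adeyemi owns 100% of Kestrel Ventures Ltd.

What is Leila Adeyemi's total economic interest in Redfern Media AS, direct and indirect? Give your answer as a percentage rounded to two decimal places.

77.50%

Leila reaches Redfern along 2 paths.
Direct stake: 75% = 75%.
Via Basalt: 10% × 25% = 2.5%.
Total: 75% + 2.5% = 77.5%.
Rounded: 77.50%.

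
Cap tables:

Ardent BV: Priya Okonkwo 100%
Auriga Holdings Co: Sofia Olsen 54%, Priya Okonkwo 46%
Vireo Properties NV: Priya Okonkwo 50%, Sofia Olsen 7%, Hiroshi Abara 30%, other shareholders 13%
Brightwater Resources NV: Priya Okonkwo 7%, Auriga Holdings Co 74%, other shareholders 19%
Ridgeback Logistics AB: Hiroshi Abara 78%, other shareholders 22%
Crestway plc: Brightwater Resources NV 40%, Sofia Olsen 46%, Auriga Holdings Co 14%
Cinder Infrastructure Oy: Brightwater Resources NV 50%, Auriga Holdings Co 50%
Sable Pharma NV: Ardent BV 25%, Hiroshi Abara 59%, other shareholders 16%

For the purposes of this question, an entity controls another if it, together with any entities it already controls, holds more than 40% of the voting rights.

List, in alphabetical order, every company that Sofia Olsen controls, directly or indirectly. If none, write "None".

Auriga Holdings Co, Brightwater Resources NV, Cinder Infrastructure Oy, Crestway plc

Sofia holds 54% of Auriga, so Sofia controls Auriga.
Auriga holds 74% of Brightwater, so Sofia controls Brightwater.
Brightwater and Sofia and Auriga together hold 40% + 46% + 14% = 100% of Crestway, so Sofia controls Crestway.
Brightwater and Auriga together hold 50% + 50% = 100% of Cinder, so Sofia controls Cinder.
No other company's threshold is met.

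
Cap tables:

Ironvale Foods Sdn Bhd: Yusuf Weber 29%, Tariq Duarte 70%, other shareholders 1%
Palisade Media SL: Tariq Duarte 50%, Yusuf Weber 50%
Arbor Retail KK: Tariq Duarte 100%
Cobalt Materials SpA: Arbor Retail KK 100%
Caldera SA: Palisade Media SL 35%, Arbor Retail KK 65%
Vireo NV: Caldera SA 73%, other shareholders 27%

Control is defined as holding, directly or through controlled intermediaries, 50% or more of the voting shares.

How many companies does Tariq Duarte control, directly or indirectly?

Tariq holds 70% of Ironvale, so Tariq controls Ironvale.
Tariq holds 50% of Palisade, so Tariq controls Palisade.
Tariq holds 100% of Arbor, so Tariq controls Arbor.
Arbor holds 100% of Cobalt, so Tariq controls Cobalt.
Palisade and Arbor together hold 35% + 65% = 100% of Caldera, so Tariq controls Caldera.
Caldera holds 73% of Vireo, so Tariq controls Vireo.
Tariq controls 6 companies.

6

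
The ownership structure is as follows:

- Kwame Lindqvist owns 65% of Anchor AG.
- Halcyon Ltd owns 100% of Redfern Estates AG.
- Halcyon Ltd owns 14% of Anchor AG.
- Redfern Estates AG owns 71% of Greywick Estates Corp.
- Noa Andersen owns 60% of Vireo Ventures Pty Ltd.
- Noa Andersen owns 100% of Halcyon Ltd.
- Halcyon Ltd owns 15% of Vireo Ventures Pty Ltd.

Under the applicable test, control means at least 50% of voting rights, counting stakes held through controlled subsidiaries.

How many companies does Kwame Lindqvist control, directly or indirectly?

Kwame holds 65% of Anchor, so Kwame controls Anchor.
No other company's threshold is met.
Kwame controls 1 company.

1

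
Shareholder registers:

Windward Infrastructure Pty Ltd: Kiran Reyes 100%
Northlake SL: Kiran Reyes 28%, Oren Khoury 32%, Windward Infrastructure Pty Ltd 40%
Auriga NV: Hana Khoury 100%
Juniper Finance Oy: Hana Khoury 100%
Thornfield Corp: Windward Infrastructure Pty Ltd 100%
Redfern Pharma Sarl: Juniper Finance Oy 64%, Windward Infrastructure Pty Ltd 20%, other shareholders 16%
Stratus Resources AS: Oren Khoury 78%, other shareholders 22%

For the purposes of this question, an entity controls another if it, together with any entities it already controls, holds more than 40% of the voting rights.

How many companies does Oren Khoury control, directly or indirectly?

Oren holds 78% of Stratus, so Oren controls Stratus.
No other company's threshold is met.
Oren controls 1 company.

1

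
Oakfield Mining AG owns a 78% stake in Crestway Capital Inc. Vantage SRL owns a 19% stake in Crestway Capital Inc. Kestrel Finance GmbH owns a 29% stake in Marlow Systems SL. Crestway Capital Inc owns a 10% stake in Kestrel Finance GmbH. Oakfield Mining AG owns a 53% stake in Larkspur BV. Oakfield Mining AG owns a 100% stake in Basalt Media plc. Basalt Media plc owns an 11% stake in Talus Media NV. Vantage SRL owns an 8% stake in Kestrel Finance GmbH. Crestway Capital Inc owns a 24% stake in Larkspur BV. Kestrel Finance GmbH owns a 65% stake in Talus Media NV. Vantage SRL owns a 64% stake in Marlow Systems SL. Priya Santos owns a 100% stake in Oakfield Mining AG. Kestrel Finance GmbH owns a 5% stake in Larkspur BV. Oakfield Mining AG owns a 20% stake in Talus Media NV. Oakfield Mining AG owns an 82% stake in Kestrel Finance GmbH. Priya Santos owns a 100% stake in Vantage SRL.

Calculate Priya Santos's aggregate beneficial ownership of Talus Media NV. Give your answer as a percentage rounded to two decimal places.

95.81%

Priya reaches Talus along 6 paths.
Via Oakfield: 100% × 20% = 20%.
Via Oakfield → Basalt: 100% × 100% × 11% = 11%.
Via Oakfield → Crestway → Kestrel: 100% × 78% × 10% × 65% = 5.07%.
Via Vantage → Crestway → Kestrel: 100% × 19% × 10% × 65% = 1.235%.
Via Vantage → Kestrel: 100% × 8% × 65% = 5.2%.
Via Oakfield → Kestrel: 100% × 82% × 65% = 53.3%.
Total: 20% + 11% + 5.07% + 1.235% + 5.2% + 53.3% = 95.805%.
Rounded: 95.81%.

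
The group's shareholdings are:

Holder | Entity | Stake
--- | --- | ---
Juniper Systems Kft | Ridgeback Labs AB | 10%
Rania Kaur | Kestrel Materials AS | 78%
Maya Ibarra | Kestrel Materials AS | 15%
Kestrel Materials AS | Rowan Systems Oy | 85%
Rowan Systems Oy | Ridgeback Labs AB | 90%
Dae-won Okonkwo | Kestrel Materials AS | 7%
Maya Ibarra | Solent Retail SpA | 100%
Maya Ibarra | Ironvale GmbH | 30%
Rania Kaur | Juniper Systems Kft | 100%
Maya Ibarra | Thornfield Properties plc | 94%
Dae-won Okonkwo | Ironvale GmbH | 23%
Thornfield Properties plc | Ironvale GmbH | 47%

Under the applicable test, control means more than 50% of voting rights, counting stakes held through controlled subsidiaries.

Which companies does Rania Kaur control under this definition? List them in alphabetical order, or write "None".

Rania holds 78% of Kestrel, so Rania controls Kestrel.
Rania holds 100% of Juniper, so Rania controls Juniper.
Kestrel holds 85% of Rowan, so Rania controls Rowan.
Rowan and Juniper together hold 90% + 10% = 100% of Ridgeback, so Rania controls Ridgeback.
No other company's threshold is met.

Juniper Systems Kft, Kestrel Materials AS, Ridgeback Labs AB, Rowan Systems Oy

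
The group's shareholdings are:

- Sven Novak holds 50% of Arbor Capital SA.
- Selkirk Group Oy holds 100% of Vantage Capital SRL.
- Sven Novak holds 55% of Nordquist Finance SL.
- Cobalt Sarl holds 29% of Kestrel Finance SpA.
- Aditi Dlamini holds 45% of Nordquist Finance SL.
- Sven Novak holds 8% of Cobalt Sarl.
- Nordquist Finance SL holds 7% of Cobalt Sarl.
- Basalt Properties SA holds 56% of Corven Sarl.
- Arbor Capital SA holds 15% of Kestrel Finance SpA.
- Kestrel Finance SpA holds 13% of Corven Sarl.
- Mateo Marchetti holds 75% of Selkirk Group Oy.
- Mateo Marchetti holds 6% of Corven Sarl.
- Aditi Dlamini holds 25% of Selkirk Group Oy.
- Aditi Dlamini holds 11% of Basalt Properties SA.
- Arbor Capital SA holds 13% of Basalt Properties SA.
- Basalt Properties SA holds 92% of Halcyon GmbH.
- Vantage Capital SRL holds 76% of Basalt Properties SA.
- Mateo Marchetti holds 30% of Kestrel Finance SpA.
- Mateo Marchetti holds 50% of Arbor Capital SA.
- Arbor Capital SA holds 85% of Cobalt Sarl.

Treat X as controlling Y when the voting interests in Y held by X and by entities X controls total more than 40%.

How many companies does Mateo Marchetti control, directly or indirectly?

8

Mateo holds 50% of Arbor, so Mateo controls Arbor.
Arbor holds 85% of Cobalt, so Mateo controls Cobalt.
Mateo holds 75% of Selkirk, so Mateo controls Selkirk.
Selkirk holds 100% of Vantage, so Mateo controls Vantage.
Arbor and Mateo and Cobalt together hold 15% + 30% + 29% = 74% of Kestrel, so Mateo controls Kestrel.
Vantage and Arbor together hold 76% + 13% = 89% of Basalt, so Mateo controls Basalt.
Basalt holds 92% of Halcyon, so Mateo controls Halcyon.
Basalt and Kestrel and Mateo together hold 56% + 13% + 6% = 75% of Corven, so Mateo controls Corven.
No other company's threshold is met.
Mateo controls 8 companies.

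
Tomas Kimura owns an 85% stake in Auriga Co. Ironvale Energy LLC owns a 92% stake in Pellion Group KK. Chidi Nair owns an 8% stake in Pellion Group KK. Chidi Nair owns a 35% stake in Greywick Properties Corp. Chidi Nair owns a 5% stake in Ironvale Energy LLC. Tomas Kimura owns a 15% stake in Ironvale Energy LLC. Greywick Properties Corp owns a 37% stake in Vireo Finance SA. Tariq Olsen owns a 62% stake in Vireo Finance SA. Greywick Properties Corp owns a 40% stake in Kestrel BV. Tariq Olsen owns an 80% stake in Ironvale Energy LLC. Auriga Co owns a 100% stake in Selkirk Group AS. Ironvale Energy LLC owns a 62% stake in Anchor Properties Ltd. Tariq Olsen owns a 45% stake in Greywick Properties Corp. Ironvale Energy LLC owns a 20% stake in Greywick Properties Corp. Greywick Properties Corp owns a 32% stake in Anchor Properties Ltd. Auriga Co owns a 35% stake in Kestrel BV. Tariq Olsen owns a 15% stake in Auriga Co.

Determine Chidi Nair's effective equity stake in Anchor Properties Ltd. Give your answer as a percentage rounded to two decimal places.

Chidi reaches Anchor along 3 paths.
Via Ironvale → Greywick: 5% × 20% × 32% = 0.32%.
Via Greywick: 35% × 32% = 11.2%.
Via Ironvale: 5% × 62% = 3.1%.
Total: 0.32% + 11.2% + 3.1% = 14.62%.

14.62%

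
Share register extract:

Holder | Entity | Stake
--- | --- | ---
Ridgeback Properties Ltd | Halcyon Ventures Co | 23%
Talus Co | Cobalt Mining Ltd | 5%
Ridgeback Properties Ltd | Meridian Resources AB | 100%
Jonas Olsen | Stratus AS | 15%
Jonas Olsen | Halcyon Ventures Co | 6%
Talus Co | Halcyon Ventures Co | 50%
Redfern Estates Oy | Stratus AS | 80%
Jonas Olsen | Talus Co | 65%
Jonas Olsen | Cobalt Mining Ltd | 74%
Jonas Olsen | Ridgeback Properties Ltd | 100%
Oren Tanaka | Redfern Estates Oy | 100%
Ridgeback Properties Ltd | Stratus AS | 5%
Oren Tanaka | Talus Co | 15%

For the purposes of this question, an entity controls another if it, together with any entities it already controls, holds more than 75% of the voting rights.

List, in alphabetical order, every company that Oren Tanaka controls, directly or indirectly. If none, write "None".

Redfern Estates Oy, Stratus AS

Oren holds 100% of Redfern, so Oren controls Redfern.
Redfern holds 80% of Stratus, so Oren controls Stratus.
No other company's threshold is met.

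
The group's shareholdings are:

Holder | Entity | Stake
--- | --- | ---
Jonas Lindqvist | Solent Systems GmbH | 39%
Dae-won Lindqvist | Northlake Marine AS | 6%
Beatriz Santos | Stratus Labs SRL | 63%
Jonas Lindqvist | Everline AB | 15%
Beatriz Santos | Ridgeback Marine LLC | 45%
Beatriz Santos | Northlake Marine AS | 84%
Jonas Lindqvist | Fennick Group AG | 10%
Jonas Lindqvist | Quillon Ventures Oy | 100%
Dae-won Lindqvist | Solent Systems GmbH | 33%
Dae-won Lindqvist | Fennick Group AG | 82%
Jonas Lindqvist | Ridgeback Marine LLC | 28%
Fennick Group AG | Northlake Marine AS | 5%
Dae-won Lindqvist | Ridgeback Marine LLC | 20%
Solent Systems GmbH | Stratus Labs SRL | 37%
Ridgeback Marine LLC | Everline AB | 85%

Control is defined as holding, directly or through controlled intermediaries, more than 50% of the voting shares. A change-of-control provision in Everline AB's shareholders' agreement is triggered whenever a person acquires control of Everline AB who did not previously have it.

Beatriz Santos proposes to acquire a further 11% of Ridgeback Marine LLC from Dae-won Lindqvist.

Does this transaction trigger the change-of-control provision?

The purchase adds only to Beatriz's holdings (Dae-won's stake shrinks), so Beatriz is the only person who could newly come to control Everline.
Beatriz holds 63% of Stratus, so Beatriz controls Stratus.
Beatriz holds 84% of Northlake, so Beatriz controls Northlake.
Neither Beatriz nor any entity Beatriz controls holds any voting interest in Everline.
So before the transaction, Beatriz does not control Everline.
After the purchase, Beatriz's direct stake in Ridgeback rises to 45% + 11% = 56%, and Dae-won's stake falls to 9%.
Beatriz holds 56% of Ridgeback, so Beatriz controls Ridgeback.
Ridgeback holds 85% of Everline, so Beatriz controls Everline.
Beatriz did not control Everline before and does after, so the clause is triggered.

Yes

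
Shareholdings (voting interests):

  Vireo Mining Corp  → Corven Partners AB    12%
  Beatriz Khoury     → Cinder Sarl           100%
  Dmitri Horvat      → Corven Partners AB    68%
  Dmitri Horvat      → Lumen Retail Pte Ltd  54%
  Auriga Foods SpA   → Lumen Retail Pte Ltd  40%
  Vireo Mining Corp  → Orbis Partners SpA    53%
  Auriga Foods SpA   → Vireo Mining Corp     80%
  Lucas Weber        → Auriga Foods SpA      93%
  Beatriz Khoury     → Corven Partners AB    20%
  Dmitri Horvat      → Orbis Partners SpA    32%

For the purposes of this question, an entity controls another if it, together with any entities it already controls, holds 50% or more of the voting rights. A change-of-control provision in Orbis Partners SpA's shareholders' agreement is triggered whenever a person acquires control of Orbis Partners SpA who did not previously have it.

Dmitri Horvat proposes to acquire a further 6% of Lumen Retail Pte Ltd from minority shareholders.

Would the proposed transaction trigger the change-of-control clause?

The purchase changes only Dmitri's holdings, so Dmitri is the only person who could newly come to control Orbis.
Dmitri holds 68% of Corven, so Dmitri controls Corven.
Dmitri holds 54% of Lumen, so Dmitri controls Lumen.
In Orbis, Dmitri's side holds only 32%, not ≥ 50%.
So before the transaction, Dmitri does not control Orbis.
After the purchase, Dmitri's direct stake in Lumen rises to 54% + 6% = 60%.
Dmitri holds 60% of Lumen, so Dmitri controls Lumen.
After the transaction, Dmitri's side holds 32% of Orbis, not ≥ 50%, so Dmitri still does not control Orbis.
No new person acquires control, so the clause is not triggered.

No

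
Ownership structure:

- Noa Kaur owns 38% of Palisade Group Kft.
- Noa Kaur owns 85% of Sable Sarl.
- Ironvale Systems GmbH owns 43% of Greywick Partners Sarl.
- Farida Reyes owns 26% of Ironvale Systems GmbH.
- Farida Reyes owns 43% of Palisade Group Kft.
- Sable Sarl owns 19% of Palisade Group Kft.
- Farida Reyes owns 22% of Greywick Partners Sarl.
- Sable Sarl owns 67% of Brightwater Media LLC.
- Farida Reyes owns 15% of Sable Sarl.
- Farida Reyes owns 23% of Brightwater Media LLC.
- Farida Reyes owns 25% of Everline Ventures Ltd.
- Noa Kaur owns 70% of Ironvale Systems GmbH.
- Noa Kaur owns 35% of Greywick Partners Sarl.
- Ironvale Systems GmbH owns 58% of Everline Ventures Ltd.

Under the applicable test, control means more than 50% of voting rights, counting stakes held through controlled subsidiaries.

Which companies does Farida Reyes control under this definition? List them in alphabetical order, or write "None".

Farida's largest direct stake is 43% in Palisade, which does not meet the threshold.

None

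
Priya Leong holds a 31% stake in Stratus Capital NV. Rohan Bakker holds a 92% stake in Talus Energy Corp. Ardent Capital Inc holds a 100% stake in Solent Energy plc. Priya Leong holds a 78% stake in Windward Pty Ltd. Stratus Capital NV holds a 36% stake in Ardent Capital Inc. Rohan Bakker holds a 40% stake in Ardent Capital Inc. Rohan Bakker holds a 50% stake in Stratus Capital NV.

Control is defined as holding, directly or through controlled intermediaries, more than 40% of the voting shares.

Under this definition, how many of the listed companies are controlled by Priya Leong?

Priya holds 78% of Windward, so Priya controls Windward.
No other company's threshold is met.
Priya controls 1 company.

1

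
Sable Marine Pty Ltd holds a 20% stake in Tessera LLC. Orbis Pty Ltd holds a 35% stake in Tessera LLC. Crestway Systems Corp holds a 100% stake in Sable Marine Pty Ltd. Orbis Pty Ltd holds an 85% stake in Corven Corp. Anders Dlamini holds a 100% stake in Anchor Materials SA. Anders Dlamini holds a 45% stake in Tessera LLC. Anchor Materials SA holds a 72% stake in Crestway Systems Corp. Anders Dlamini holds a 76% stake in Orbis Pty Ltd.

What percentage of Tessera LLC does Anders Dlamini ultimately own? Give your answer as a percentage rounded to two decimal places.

86.00%

Anders reaches Tessera along 3 paths.
Via Anchor → Crestway → Sable: 100% × 72% × 100% × 20% = 14.4%.
Direct stake: 45% = 45%.
Via Orbis: 76% × 35% = 26.6%.
Total: 14.4% + 45% + 26.6% = 86%.
Rounded: 86.00%.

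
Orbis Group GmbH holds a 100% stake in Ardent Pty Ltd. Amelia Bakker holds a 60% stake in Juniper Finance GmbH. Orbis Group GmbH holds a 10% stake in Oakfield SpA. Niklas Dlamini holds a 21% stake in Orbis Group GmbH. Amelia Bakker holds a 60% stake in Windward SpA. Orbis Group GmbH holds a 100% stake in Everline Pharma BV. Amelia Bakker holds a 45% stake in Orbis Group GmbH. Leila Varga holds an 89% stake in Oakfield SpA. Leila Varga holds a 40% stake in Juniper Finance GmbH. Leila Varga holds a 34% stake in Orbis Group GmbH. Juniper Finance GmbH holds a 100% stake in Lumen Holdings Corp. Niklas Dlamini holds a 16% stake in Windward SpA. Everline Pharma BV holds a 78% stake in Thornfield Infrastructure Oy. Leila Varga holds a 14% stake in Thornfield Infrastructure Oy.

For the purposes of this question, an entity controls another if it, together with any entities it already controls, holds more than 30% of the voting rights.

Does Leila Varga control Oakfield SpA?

Leila holds 34% of Orbis, so Leila controls Orbis.
Leila and Orbis together hold 89% + 10% = 99% of Oakfield, so Leila controls Oakfield.

Yes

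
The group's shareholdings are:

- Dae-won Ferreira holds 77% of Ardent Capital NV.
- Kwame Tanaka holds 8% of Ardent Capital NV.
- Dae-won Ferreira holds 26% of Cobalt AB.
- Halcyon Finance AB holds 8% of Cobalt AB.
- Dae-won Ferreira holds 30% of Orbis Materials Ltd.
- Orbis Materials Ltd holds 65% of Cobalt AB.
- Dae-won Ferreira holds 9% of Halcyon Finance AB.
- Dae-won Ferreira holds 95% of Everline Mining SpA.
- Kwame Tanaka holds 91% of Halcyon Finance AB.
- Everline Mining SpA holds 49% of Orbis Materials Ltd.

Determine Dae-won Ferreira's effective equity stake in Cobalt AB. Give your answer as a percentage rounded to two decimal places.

Dae-won reaches Cobalt along 4 paths.
Via Halcyon: 9% × 8% = 0.72%.
Via Orbis: 30% × 65% = 19.5%.
Via Everline → Orbis: 95% × 49% × 65% = 30.2575%.
Direct stake: 26% = 26%.
Total: 0.72% + 19.5% + 30.2575% + 26% = 76.4775%.
Rounded: 76.48%.

76.48%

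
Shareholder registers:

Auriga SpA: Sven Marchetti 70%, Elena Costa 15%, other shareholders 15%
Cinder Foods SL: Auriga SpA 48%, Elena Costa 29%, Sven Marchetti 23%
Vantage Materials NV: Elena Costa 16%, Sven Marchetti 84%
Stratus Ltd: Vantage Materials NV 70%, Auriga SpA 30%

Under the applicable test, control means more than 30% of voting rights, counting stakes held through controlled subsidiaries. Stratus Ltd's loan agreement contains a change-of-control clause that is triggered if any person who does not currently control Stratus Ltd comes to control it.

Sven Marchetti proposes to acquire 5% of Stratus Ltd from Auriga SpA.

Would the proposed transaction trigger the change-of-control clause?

No

The purchase adds only to Sven's holdings (Auriga's stake shrinks), so Sven is the only person who could newly come to control Stratus.
Sven holds 70% of Auriga, so Sven controls Auriga.
Sven holds 84% of Vantage, so Sven controls Vantage.
Vantage and Auriga together hold 70% + 30% = 100% of Stratus, so Sven controls Stratus.
So Sven already controls Stratus before the transaction.
After the purchase, Sven holds 5% of Stratus directly, and Auriga's stake falls to 25%.
Sven controlled Stratus already, so this is not a new person acquiring control; every other person's position is unchanged or reduced.
No new person acquires control, so the clause is not triggered.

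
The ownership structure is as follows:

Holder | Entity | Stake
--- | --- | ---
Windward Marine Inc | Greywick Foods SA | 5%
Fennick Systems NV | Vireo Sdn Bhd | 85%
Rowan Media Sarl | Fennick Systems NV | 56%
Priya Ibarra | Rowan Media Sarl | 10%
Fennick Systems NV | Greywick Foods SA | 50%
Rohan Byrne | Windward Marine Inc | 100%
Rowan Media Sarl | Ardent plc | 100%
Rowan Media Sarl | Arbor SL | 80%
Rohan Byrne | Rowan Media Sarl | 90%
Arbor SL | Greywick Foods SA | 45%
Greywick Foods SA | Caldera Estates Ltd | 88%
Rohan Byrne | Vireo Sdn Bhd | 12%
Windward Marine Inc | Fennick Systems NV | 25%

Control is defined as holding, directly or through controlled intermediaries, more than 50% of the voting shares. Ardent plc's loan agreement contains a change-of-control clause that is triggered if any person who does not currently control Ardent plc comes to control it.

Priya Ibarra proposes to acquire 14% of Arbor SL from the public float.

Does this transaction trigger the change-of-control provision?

No

The purchase changes only Priya's holdings, so Priya is the only person who could newly come to control Ardent.
Priya's largest direct stake is 10% in Rowan, which does not meet the threshold, so Priya controls no company.
Neither Priya nor any entity Priya controls holds any voting interest in Ardent.
So before the transaction, Priya does not control Ardent.
After the purchase, Priya holds 14% of Arbor directly.
Priya's side now holds 14% of Arbor, not > 50%, so Priya still does not control Arbor.
After the transaction, neither Priya nor any entity Priya controls holds a voting interest in Ardent, so Priya still does not control it.
No new person acquires control, so the clause is not triggered.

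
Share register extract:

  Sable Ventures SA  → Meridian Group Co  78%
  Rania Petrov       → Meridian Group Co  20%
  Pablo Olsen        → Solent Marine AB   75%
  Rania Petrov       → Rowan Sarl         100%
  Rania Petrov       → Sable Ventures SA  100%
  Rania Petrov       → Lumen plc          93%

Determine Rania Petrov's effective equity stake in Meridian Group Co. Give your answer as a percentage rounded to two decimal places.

Rania reaches Meridian along 2 paths.
Direct stake: 20% = 20%.
Via Sable: 100% × 78% = 78%.
Total: 20% + 78% = 98%.
Rounded: 98.00%.

98.00%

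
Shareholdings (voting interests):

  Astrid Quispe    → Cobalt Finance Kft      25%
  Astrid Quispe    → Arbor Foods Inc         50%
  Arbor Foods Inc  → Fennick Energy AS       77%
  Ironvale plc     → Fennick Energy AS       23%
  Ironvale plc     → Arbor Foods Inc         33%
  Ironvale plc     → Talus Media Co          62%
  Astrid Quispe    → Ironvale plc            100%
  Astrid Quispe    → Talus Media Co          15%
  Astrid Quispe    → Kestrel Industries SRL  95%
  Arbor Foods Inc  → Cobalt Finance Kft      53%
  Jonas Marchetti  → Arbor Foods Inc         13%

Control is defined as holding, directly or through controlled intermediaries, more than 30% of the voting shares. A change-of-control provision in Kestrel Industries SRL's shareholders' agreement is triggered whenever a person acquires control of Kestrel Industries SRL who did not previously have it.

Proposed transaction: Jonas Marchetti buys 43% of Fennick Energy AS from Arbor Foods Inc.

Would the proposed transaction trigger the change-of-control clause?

No

The purchase adds only to Jonas's holdings (Arbor's stake shrinks), so Jonas is the only person who could newly come to control Kestrel.
Jonas's largest direct stake is 13% in Arbor, which does not meet the threshold, so Jonas controls no company.
Neither Jonas nor any entity Jonas controls holds any voting interest in Kestrel.
So before the transaction, Jonas does not control Kestrel.
After the purchase, Jonas holds 43% of Fennick directly, and Arbor's stake falls to 34%.
Jonas holds 43% of Fennick, so Jonas controls Fennick.
After the transaction, neither Jonas nor any entity Jonas controls holds a voting interest in Kestrel, so Jonas still does not control it.
No new person acquires control, so the clause is not triggered.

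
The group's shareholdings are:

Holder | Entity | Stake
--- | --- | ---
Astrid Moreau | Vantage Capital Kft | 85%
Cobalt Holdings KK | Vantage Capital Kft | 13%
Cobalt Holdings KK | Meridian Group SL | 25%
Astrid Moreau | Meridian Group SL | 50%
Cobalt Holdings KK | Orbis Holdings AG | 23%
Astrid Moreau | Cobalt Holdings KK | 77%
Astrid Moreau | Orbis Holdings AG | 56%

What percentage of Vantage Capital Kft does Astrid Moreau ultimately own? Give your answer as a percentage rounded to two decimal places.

Astrid reaches Vantage along 2 paths.
Direct stake: 85% = 85%.
Via Cobalt: 77% × 13% = 10.01%.
Total: 85% + 10.01% = 95.01%.

95.01%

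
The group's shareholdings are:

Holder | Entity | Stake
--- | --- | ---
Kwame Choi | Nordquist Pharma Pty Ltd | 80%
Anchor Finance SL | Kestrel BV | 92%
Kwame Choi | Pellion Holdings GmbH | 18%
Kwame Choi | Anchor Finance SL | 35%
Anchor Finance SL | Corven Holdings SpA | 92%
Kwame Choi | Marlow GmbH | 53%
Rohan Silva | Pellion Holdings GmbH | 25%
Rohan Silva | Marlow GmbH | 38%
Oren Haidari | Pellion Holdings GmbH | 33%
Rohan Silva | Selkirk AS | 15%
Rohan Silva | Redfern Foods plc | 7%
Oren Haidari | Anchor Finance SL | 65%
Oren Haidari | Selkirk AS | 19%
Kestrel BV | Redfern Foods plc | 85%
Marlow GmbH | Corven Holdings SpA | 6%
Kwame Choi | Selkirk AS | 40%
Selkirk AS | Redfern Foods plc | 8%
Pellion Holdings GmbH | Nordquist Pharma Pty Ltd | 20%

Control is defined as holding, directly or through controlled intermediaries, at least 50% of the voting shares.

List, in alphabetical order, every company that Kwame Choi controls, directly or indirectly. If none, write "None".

Marlow GmbH, Nordquist Pharma Pty Ltd

Kwame holds 53% of Marlow, so Kwame controls Marlow.
Kwame holds 80% of Nordquist, so Kwame controls Nordquist.
No other company's threshold is met.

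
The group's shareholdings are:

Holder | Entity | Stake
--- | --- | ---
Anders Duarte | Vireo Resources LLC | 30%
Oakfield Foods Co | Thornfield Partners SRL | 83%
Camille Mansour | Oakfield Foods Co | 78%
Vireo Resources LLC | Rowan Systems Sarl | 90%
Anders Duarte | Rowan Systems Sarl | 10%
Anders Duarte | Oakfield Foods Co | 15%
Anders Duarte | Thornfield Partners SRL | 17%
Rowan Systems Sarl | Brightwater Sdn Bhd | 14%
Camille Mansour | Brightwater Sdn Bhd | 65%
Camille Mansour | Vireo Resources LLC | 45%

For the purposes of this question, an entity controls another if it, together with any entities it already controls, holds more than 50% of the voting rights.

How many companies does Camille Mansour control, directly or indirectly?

3

Camille holds 78% of Oakfield, so Camille controls Oakfield.
Oakfield holds 83% of Thornfield, so Camille controls Thornfield.
Camille holds 65% of Brightwater, so Camille controls Brightwater.
No other company's threshold is met.
Camille controls 3 companies.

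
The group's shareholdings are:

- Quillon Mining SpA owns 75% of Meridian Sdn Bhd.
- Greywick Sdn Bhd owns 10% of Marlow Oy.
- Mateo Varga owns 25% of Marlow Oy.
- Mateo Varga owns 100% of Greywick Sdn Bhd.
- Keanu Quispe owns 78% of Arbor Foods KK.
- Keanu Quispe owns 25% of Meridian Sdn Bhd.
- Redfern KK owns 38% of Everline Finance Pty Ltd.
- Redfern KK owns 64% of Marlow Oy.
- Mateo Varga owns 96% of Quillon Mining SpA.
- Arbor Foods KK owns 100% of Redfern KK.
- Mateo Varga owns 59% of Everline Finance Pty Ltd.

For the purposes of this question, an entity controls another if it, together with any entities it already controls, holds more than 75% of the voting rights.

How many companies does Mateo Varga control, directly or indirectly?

2

Mateo holds 100% of Greywick, so Mateo controls Greywick.
Mateo holds 96% of Quillon, so Mateo controls Quillon.
No other company's threshold is met.
Mateo controls 2 companies.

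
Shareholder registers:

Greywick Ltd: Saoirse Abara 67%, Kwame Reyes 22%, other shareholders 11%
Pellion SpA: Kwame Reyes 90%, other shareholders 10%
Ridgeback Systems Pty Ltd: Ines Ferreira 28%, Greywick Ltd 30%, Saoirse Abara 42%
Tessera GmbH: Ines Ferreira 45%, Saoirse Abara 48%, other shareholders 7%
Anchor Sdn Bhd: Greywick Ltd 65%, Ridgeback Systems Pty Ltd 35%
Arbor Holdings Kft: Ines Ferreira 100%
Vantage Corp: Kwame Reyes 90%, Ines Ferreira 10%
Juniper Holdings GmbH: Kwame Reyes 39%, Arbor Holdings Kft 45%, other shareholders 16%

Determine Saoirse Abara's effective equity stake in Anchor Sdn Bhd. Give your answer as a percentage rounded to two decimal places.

Saoirse reaches Anchor along 3 paths.
Via Greywick: 67% × 65% = 43.55%.
Via Greywick → Ridgeback: 67% × 30% × 35% = 7.035%.
Via Ridgeback: 42% × 35% = 14.7%.
Total: 43.55% + 7.035% + 14.7% = 65.285%.
Rounded: 65.29%.

65.29%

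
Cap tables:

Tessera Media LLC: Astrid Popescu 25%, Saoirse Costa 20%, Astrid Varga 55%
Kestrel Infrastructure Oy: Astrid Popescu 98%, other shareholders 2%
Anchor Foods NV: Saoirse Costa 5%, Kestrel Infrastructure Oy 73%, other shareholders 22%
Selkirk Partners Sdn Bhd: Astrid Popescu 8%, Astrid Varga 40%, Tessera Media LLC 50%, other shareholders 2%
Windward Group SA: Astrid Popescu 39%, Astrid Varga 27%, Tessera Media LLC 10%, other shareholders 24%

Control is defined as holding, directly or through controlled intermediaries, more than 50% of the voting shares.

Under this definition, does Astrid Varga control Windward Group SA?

Astrid Varga holds 55% of Tessera, so Astrid Varga controls Tessera.
Astrid Varga and Tessera together hold 40% + 50% = 90% of Selkirk, so Astrid Varga controls Selkirk.
In Windward, Astrid Varga's side holds only 27% + 10% = 37%, not > 50%.
So Astrid Varga does not control Windward.

No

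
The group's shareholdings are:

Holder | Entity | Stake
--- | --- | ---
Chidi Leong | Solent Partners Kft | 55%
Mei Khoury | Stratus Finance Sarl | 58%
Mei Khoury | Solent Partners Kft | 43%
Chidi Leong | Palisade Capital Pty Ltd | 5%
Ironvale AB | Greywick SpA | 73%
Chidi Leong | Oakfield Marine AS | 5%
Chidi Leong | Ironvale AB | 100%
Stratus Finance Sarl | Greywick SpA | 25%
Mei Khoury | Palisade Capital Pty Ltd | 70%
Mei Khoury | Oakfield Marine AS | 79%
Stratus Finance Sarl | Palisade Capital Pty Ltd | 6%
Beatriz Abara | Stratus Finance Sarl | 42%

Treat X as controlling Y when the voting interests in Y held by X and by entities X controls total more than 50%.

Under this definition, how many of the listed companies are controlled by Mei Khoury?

3

Mei holds 58% of Stratus, so Mei controls Stratus.
Mei holds 79% of Oakfield, so Mei controls Oakfield.
Mei and Stratus together hold 70% + 6% = 76% of Palisade, so Mei controls Palisade.
No other company's threshold is met.
Mei controls 3 companies.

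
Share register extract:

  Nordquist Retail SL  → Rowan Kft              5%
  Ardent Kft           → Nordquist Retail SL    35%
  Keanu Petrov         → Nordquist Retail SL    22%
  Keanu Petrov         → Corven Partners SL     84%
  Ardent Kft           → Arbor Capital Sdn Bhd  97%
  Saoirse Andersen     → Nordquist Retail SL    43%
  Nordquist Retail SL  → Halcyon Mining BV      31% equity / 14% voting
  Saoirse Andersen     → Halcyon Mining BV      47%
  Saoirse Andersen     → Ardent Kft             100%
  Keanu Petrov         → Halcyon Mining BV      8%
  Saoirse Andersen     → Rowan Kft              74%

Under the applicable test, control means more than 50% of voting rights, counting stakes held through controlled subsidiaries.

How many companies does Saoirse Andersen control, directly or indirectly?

Saoirse holds 100% of Ardent, so Saoirse controls Ardent.
Ardent holds 97% of Arbor, so Saoirse controls Arbor.
Saoirse and Ardent together hold 43% + 35% = 78% of Nordquist, so Saoirse controls Nordquist.
Saoirse and Nordquist together hold 47% + 14% = 61% of Halcyon, so Saoirse controls Halcyon.
Saoirse and Nordquist together hold 74% + 5% = 79% of Rowan, so Saoirse controls Rowan.
No other company's threshold is met.
Saoirse controls 5 companies.

5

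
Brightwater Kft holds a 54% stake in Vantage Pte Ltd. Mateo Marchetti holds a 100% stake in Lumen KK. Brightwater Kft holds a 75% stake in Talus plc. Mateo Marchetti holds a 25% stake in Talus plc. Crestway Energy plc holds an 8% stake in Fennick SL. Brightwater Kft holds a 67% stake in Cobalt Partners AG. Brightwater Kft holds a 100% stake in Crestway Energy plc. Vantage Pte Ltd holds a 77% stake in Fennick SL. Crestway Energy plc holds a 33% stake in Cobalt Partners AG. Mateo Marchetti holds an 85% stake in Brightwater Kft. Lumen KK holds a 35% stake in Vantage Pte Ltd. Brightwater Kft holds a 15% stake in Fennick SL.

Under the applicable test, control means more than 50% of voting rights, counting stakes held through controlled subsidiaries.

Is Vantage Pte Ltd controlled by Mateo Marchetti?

Mateo holds 85% of Brightwater, so Mateo controls Brightwater.
Mateo holds 100% of Lumen, so Mateo controls Lumen.
Lumen and Brightwater together hold 35% + 54% = 89% of Vantage, so Mateo controls Vantage.

Yes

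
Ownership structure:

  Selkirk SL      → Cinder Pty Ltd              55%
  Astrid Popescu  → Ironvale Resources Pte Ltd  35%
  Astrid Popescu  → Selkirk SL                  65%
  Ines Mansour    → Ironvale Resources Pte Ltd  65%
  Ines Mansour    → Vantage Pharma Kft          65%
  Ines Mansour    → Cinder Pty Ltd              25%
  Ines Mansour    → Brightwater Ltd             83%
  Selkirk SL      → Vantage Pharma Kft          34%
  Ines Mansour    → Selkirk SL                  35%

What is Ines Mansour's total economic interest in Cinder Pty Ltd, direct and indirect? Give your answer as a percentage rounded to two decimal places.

Ines reaches Cinder along 2 paths.
Direct stake: 25% = 25%.
Via Selkirk: 35% × 55% = 19.25%.
Total: 25% + 19.25% = 44.25%.

44.25%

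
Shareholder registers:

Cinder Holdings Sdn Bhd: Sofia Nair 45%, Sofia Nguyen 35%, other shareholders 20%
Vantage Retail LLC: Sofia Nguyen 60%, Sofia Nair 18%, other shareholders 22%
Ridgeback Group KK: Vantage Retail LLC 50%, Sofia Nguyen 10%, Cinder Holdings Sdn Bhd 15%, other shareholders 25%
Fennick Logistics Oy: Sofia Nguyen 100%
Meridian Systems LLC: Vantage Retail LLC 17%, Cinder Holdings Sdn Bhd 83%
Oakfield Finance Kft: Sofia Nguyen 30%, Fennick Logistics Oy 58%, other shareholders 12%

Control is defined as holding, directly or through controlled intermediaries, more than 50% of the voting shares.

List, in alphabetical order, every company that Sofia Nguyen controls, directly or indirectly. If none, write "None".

Sofia Nguyen holds 60% of Vantage, so Sofia Nguyen controls Vantage.
Vantage and Sofia Nguyen together hold 50% + 10% = 60% of Ridgeback, so Sofia Nguyen controls Ridgeback.
Sofia Nguyen holds 100% of Fennick, so Sofia Nguyen controls Fennick.
Sofia Nguyen and Fennick together hold 30% + 58% = 88% of Oakfield, so Sofia Nguyen controls Oakfield.
No other company's threshold is met.

Fennick Logistics Oy, Oakfield Finance Kft, Ridgeback Group KK, Vantage Retail LLC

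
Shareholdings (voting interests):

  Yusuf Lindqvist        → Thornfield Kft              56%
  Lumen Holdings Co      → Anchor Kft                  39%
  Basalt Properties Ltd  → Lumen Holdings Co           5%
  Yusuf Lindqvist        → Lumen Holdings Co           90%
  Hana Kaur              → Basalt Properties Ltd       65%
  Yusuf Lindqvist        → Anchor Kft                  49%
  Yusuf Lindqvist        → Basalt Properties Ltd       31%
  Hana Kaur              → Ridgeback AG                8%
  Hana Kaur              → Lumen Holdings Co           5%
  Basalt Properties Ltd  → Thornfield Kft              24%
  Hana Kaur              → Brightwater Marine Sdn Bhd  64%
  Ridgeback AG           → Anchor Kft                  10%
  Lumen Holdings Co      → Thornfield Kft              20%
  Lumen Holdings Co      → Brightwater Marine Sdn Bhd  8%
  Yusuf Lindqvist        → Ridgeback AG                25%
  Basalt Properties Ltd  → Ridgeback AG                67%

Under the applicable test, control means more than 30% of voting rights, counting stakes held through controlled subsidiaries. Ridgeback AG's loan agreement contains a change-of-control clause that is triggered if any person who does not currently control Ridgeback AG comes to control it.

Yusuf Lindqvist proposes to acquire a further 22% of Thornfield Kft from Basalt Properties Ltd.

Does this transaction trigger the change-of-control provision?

No

The purchase adds only to Yusuf's holdings (Basalt's stake shrinks), so Yusuf is the only person who could newly come to control Ridgeback.
Yusuf holds 31% of Basalt, so Yusuf controls Basalt.
Basalt and Yusuf together hold 67% + 25% = 92% of Ridgeback, so Yusuf controls Ridgeback.
So Yusuf already controls Ridgeback before the transaction.
After the purchase, Yusuf's direct stake in Thornfield rises to 56% + 22% = 78%, and Basalt's stake falls to 2%.
Yusuf controlled Ridgeback already, so this is not a new person acquiring control; every other person's position is unchanged or reduced.
No new person acquires control, so the clause is not triggered.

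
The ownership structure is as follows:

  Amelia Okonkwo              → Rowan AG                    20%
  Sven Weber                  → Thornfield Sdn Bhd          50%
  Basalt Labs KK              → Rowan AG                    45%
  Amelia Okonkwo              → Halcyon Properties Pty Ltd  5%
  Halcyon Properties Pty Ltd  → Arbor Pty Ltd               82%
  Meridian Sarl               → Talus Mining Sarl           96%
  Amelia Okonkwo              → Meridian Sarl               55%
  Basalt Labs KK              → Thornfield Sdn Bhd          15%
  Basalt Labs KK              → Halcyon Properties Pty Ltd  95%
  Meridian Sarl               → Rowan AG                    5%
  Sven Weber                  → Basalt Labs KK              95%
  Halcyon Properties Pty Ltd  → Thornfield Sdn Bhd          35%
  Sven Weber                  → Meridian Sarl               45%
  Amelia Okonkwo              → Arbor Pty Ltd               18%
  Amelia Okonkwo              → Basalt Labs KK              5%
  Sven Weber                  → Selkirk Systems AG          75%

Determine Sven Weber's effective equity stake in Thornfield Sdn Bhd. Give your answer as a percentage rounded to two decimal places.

Sven reaches Thornfield along 3 paths.
Via Basalt → Halcyon: 95% × 95% × 35% = 31.5875%.
Via Basalt: 95% × 15% = 14.25%.
Direct stake: 50% = 50%.
Total: 31.5875% + 14.25% + 50% = 95.8375%.
Rounded: 95.84%.

95.84%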